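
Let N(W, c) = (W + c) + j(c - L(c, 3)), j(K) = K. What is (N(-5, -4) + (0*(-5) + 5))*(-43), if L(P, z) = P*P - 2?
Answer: 946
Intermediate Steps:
L(P, z) = -2 + P² (L(P, z) = P² - 2 = -2 + P²)
N(W, c) = 2 + W - c² + 2*c (N(W, c) = (W + c) + (c - (-2 + c²)) = (W + c) + (c + (2 - c²)) = (W + c) + (2 + c - c²) = 2 + W - c² + 2*c)
(N(-5, -4) + (0*(-5) + 5))*(-43) = ((2 - 5 - 1*(-4)² + 2*(-4)) + (0*(-5) + 5))*(-43) = ((2 - 5 - 1*16 - 8) + (0 + 5))*(-43) = ((2 - 5 - 16 - 8) + 5)*(-43) = (-27 + 5)*(-43) = -22*(-43) = 946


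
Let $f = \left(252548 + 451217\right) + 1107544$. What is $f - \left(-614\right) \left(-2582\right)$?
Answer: $225961$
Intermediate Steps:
$f = 1811309$ ($f = 703765 + 1107544 = 1811309$)
$f - \left(-614\right) \left(-2582\right) = 1811309 - \left(-614\right) \left(-2582\right) = 1811309 - 1585348 = 225961$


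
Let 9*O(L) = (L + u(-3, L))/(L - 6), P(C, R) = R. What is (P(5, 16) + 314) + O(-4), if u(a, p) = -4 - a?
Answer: 5941/18 ≈ 330.06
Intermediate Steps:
O(L) = (-1 + L)/(9*(-6 + L)) (O(L) = ((L + (-4 - 1*(-3)))/(L - 6))/9 = ((L + (-4 + 3))/(-6 + L))/9 = ((L - 1)/(-6 + L))/9 = ((-1 + L)/(-6 + L))/9 = (-1 + L)/(9*(-6 + L)))
(P(5, 16) + 314) + O(-4) = (16 + 314) + (-1 - 4)/(9*(-6 - 4)) = 330 + (⅑)*(-5)/(-10) = 330 + (⅑)*(-⅒)*(-5) = 330 + 1/18 = 5941/18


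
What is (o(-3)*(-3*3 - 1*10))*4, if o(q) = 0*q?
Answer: 0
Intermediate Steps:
o(q) = 0
(o(-3)*(-3*3 - 1*10))*4 = (0*(-3*3 - 1*10))*4 = (0*(-9 - 10))*4 = (0*(-19))*4 = 0*4 = 0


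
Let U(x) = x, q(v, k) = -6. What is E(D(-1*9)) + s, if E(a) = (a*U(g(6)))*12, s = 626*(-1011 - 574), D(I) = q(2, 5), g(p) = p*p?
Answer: -994802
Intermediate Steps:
g(p) = p²
D(I) = -6
s = -992210 (s = 626*(-1585) = -992210)
E(a) = 432*a (E(a) = (a*6²)*12 = (a*36)*12 = (36*a)*12 = 432*a)
E(D(-1*9)) + s = 432*(-6) - 992210 = -2592 - 992210 = -994802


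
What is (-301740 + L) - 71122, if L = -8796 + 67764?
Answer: -313894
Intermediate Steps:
L = 58968
(-301740 + L) - 71122 = (-301740 + 58968) - 71122 = -242772 - 71122 = -313894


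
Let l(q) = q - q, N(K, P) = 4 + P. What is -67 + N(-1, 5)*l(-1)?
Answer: -67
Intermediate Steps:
l(q) = 0
-67 + N(-1, 5)*l(-1) = -67 + (4 + 5)*0 = -67 + 9*0 = -67 + 0 = -67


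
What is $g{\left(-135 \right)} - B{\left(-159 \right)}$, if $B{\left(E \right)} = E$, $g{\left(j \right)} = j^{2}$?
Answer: $18384$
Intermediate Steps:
$g{\left(-135 \right)} - B{\left(-159 \right)} = \left(-135\right)^{2} - -159 = 18225 + 159 = 18384$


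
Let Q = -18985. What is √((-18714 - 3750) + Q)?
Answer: I*√41449 ≈ 203.59*I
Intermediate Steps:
√((-18714 - 3750) + Q) = √((-18714 - 3750) - 18985) = √(-22464 - 18985) = √(-41449) = I*√41449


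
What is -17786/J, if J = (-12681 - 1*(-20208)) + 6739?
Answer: -8893/7133 ≈ -1.2467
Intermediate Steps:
J = 14266 (J = (-12681 + 20208) + 6739 = 7527 + 6739 = 14266)
-17786/J = -17786/14266 = -17786*1/14266 = -8893/7133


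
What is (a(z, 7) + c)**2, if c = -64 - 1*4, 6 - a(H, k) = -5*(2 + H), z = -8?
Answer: 8464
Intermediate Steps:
a(H, k) = 16 + 5*H (a(H, k) = 6 - (-5)*(2 + H) = 6 - (-10 - 5*H) = 6 + (10 + 5*H) = 16 + 5*H)
c = -68 (c = -64 - 4 = -68)
(a(z, 7) + c)**2 = ((16 + 5*(-8)) - 68)**2 = ((16 - 40) - 68)**2 = (-24 - 68)**2 = (-92)**2 = 8464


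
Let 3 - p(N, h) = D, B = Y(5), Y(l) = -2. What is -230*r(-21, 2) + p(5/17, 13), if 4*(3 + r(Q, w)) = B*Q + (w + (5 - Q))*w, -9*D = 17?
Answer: -44461/9 ≈ -4940.1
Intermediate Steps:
B = -2
D = -17/9 (D = -⅑*17 = -17/9 ≈ -1.8889)
p(N, h) = 44/9 (p(N, h) = 3 - 1*(-17/9) = 3 + 17/9 = 44/9)
r(Q, w) = -3 - Q/2 + w*(5 + w - Q)/4 (r(Q, w) = -3 + (-2*Q + (w + (5 - Q))*w)/4 = -3 + (-2*Q + (5 + w - Q)*w)/4 = -3 + (-2*Q + w*(5 + w - Q))/4 = -3 + (-Q/2 + w*(5 + w - Q)/4) = -3 - Q/2 + w*(5 + w - Q)/4)
-230*r(-21, 2) + p(5/17, 13) = -230*(-3 - ½*(-21) + (¼)*2² + (5/4)*2 - ¼*(-21)*2) + 44/9 = -230*(-3 + 21/2 + (¼)*4 + 5/2 + 21/2) + 44/9 = -230*(-3 + 21/2 + 1 + 5/2 + 21/2) + 44/9 = -230*43/2 + 44/9 = -4945 + 44/9 = -44461/9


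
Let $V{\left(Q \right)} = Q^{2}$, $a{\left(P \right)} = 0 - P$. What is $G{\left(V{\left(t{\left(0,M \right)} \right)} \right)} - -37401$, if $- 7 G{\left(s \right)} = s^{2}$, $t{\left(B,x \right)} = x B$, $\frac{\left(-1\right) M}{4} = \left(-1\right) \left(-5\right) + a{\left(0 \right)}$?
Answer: $37401$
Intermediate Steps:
$a{\left(P \right)} = - P$
$M = -20$ ($M = - 4 \left(\left(-1\right) \left(-5\right) - 0\right) = - 4 \left(5 + 0\right) = \left(-4\right) 5 = -20$)
$t{\left(B,x \right)} = B x$
$G{\left(s \right)} = - \frac{s^{2}}{7}$
$G{\left(V{\left(t{\left(0,M \right)} \right)} \right)} - -37401 = - \frac{\left(\left(0 \left(-20\right)\right)^{2}\right)^{2}}{7} - -37401 = - \frac{\left(0^{2}\right)^{2}}{7} + 37401 = - \frac{0^{2}}{7} + 37401 = \left(- \frac{1}{7}\right) 0 + 37401 = 0 + 37401 = 37401$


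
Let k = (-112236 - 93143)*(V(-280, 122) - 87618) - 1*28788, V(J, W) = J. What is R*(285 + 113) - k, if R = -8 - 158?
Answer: -18052440622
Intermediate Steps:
R = -166
k = 18052374554 (k = (-112236 - 93143)*(-280 - 87618) - 1*28788 = -205379*(-87898) - 28788 = 18052403342 - 28788 = 18052374554)
R*(285 + 113) - k = -166*(285 + 113) - 1*18052374554 = -166*398 - 18052374554 = -66068 - 18052374554 = -18052440622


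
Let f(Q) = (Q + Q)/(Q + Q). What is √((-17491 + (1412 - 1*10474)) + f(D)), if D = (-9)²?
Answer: 2*I*√6638 ≈ 162.95*I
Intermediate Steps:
D = 81
f(Q) = 1 (f(Q) = (2*Q)/((2*Q)) = (2*Q)*(1/(2*Q)) = 1)
√((-17491 + (1412 - 1*10474)) + f(D)) = √((-17491 + (1412 - 1*10474)) + 1) = √((-17491 + (1412 - 10474)) + 1) = √((-17491 - 9062) + 1) = √(-26553 + 1) = √(-26552) = 2*I*√6638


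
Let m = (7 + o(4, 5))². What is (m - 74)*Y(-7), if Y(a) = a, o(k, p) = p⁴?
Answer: -2795450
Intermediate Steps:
m = 399424 (m = (7 + 5⁴)² = (7 + 625)² = 632² = 399424)
(m - 74)*Y(-7) = (399424 - 74)*(-7) = 399350*(-7) = -2795450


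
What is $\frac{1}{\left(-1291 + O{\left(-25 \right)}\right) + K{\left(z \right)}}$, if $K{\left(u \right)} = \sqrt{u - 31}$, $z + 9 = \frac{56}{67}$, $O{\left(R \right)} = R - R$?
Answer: $- \frac{86497}{111670251} - \frac{8 i \sqrt{2747}}{111670251} \approx -0.00077458 - 3.7548 \cdot 10^{-6} i$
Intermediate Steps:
$O{\left(R \right)} = 0$
$z = - \frac{547}{67}$ ($z = -9 + \frac{56}{67} = - \frac{547}{67} \approx -8.1642$)
$K{\left(u \right)} = \sqrt{-31 + u}$
$\frac{1}{\left(-1291 + O{\left(-25 \right)}\right) + K{\left(z \right)}} = \frac{1}{\left(-1291 + 0\right) + \sqrt{-31 - \frac{547}{67}}} = \frac{1}{-1291 + \sqrt{- \frac{2624}{67}}} = \frac{1}{-1291 + \frac{8 i \sqrt{2747}}{67}}$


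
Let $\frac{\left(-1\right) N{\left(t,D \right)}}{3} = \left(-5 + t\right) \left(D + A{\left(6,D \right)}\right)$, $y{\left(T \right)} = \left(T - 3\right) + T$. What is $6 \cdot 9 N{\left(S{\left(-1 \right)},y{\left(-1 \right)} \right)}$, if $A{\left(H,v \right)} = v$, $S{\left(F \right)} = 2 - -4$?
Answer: $1620$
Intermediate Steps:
$y{\left(T \right)} = -3 + 2 T$ ($y{\left(T \right)} = \left(-3 + T\right) + T = -3 + 2 T$)
$S{\left(F \right)} = 6$ ($S{\left(F \right)} = 2 + 4 = 6$)
$N{\left(t,D \right)} = - 6 D \left(-5 + t\right)$ ($N{\left(t,D \right)} = - 3 \left(-5 + t\right) \left(D + D\right) = - 3 \left(-5 + t\right) 2 D = - 3 \cdot 2 D \left(-5 + t\right) = - 6 D \left(-5 + t\right)$)
$6 \cdot 9 N{\left(S{\left(-1 \right)},y{\left(-1 \right)} \right)} = 6 \cdot 9 \cdot 6 \left(-3 + 2 \left(-1\right)\right) \left(5 - 6\right) = 54 \cdot 6 \left(-3 - 2\right) \left(5 - 6\right) = 54 \cdot 6 \left(-5\right) \left(-1\right) = 54 \cdot 30 = 1620$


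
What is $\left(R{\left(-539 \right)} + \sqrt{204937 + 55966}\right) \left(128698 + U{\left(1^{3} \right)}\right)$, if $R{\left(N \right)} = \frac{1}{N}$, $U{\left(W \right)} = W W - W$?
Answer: $- \frac{128698}{539} + 128698 \sqrt{260903} \approx 6.5737 \cdot 10^{7}$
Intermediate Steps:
$U{\left(W \right)} = W^{2} - W$
$\left(R{\left(-539 \right)} + \sqrt{204937 + 55966}\right) \left(128698 + U{\left(1^{3} \right)}\right) = \left(\frac{1}{-539} + \sqrt{204937 + 55966}\right) \left(128698 + 1^{3} \left(-1 + 1^{3}\right)\right) = \left(- \frac{1}{539} + \sqrt{260903}\right) \left(128698 + 1 \left(-1 + 1\right)\right) = \left(- \frac{1}{539} + \sqrt{260903}\right) \left(128698 + 1 \cdot 0\right) = \left(- \frac{1}{539} + \sqrt{260903}\right) \left(128698 + 0\right) = \left(- \frac{1}{539} + \sqrt{260903}\right) 128698 = - \frac{128698}{539} + 128698 \sqrt{260903}$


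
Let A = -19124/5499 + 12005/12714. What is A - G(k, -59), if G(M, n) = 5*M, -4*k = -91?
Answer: -32070521/275796 ≈ -116.28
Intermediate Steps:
k = 91/4 (k = -1/4*(-91) = 91/4 ≈ 22.750)
A = -349363/137898 (A = -19124*1/5499 + 12005*(1/12714) = -19124/5499 + 12005/12714 = -349363/137898 ≈ -2.5335)
A - G(k, -59) = -349363/137898 - 5*91/4 = -349363/137898 - 1*455/4 = -349363/137898 - 455/4 = -32070521/275796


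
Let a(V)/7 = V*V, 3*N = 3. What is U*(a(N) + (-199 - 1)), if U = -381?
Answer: 73533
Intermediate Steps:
N = 1 (N = (⅓)*3 = 1)
a(V) = 7*V² (a(V) = 7*(V*V) = 7*V²)
U*(a(N) + (-199 - 1)) = -381*(7*1² + (-199 - 1)) = -381*(7*1 - 200) = -381*(7 - 200) = -381*(-193) = 73533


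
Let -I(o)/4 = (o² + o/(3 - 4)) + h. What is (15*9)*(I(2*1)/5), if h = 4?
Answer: -648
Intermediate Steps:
I(o) = -16 - 4*o² + 4*o (I(o) = -4*((o² + o/(3 - 4)) + 4) = -4*((o² + o/(-1)) + 4) = -4*((o² - o) + 4) = -4*(4 + o² - o) = -16 - 4*o² + 4*o)
(15*9)*(I(2*1)/5) = (15*9)*((-16 - 4*(2*1)² + 4*(2*1))/5) = 135*((-16 - 4*2² + 4*2)*(⅕)) = 135*((-16 - 4*4 + 8)*(⅕)) = 135*((-16 - 16 + 8)*(⅕)) = 135*(-24*⅕) = 135*(-24/5) = -648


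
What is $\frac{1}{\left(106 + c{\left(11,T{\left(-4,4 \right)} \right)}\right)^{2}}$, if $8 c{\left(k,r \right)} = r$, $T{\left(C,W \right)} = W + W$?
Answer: $\frac{1}{11449} \approx 8.7344 \cdot 10^{-5}$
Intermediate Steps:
$T{\left(C,W \right)} = 2 W$
$c{\left(k,r \right)} = \frac{r}{8}$
$\frac{1}{\left(106 + c{\left(11,T{\left(-4,4 \right)} \right)}\right)^{2}} = \frac{1}{\left(106 + \frac{2 \cdot 4}{8}\right)^{2}} = \frac{1}{\left(106 + \frac{1}{8} \cdot 8\right)^{2}} = \frac{1}{\left(106 + 1\right)^{2}} = \frac{1}{107^{2}} = \frac{1}{11449}$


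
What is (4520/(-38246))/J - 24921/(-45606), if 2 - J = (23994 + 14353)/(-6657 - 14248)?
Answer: 1092281638807/2118388073802 ≈ 0.51562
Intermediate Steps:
J = 80157/20905 (J = 2 - (23994 + 14353)/(-6657 - 14248) = 2 - 38347/(-20905) = 2 - 38347*(-1)/20905 = 2 - 1*(-38347/20905) = 2 + 38347/20905 = 80157/20905 ≈ 3.8343)
(4520/(-38246))/J - 24921/(-45606) = (4520/(-38246))/(80157/20905) - 24921/(-45606) = (4520*(-1/38246))*(20905/80157) - 24921*(-1/45606) = -2260/19123*20905/80157 + 8307/15202 = -47245300/1532842311 + 8307/15202 = 1092281638807/2118388073802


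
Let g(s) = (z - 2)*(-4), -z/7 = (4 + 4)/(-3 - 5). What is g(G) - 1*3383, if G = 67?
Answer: -3403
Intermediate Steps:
z = 7 (z = -7*(4 + 4)/(-3 - 5) = -56/(-8) = -56*(-1)/8 = -7*(-1) = 7)
g(s) = -20 (g(s) = (7 - 2)*(-4) = 5*(-4) = -20)
g(G) - 1*3383 = -20 - 1*3383 = -20 - 3383 = -3403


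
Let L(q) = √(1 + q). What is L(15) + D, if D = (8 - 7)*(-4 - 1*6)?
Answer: -6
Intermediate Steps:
D = -10 (D = 1*(-4 - 6) = 1*(-10) = -10)
L(15) + D = √(1 + 15) - 10 = √16 - 10 = 4 - 10 = -6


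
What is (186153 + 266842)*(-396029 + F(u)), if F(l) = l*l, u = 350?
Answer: -123907269355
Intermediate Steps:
F(l) = l**2
(186153 + 266842)*(-396029 + F(u)) = (186153 + 266842)*(-396029 + 350**2) = 452995*(-396029 + 122500) = 452995*(-273529) = -123907269355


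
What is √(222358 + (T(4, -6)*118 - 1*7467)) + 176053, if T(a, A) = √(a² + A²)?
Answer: 176053 + √(214891 + 236*√13) ≈ 1.7652e+5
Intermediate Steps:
T(a, A) = √(A² + a²)
√(222358 + (T(4, -6)*118 - 1*7467)) + 176053 = √(222358 + (√((-6)² + 4²)*118 - 1*7467)) + 176053 = √(222358 + (√(36 + 16)*118 - 7467)) + 176053 = √(222358 + (√52*118 - 7467)) + 176053 = √(222358 + ((2*√13)*118 - 7467)) + 176053 = √(222358 + (236*√13 - 7467)) + 176053 = √(222358 + (-7467 + 236*√13)) + 176053 = √(214891 + 236*√13) + 176053 = 176053 + √(214891 + 236*√13)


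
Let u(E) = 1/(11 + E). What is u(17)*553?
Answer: 79/4 ≈ 19.750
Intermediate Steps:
u(17)*553 = 553/(11 + 17) = 553/28 = (1/28)*553 = 79/4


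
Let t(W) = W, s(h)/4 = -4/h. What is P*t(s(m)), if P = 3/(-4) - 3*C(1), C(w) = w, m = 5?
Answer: 12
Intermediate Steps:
s(h) = -16/h (s(h) = 4*(-4/h) = -16/h)
P = -15/4 (P = 3/(-4) - 3*1 = 3*(-¼) - 3 = -¾ - 3 = -15/4 ≈ -3.7500)
P*t(s(m)) = -(-60)/5 = -15/4*(-16/5) = 12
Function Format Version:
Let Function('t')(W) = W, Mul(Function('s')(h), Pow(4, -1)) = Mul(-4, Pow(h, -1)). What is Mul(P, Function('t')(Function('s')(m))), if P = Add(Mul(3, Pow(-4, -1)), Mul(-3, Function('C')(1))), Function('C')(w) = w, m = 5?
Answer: 12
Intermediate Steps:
Function('s')(h) = Mul(-16, Pow(h, -1)) (Function('s')(h) = Mul(4, Mul(-4, Pow(h, -1))) = Mul(-16, Pow(h, -1)))
P = Rational(-15, 4) (P = Add(Mul(3, Pow(-4, -1)), Mul(-3, 1)) = Add(Mul(3, Rational(-1, 4)), -3) = Add(Rational(-3, 4), -3) = Rational(-15, 4) ≈ -3.7500)
Mul(P, Function('t')(Function('s')(m))) = Mul(Rational(-15, 4), Mul(-16, Pow(5, -1))) = Mul(Rational(-15, 4), Mul(-16, Rational(1, 5))) = Mul(Rational(-15, 4), Rational(-16, 5)) = 12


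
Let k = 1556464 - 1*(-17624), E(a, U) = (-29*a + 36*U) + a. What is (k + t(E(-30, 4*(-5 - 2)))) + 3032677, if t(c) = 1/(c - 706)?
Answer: 4026312609/874 ≈ 4.6068e+6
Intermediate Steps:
E(a, U) = -28*a + 36*U
t(c) = 1/(-706 + c)
k = 1574088 (k = 1556464 + 17624 = 1574088)
(k + t(E(-30, 4*(-5 - 2)))) + 3032677 = (1574088 + 1/(-706 + (-28*(-30) + 36*(4*(-5 - 2))))) + 3032677 = (1574088 + 1/(-706 + (840 + 36*(4*(-7))))) + 3032677 = (1574088 + 1/(-706 + (840 + 36*(-28)))) + 3032677 = (1574088 + 1/(-706 + (840 - 1008))) + 3032677 = (1574088 + 1/(-706 - 168)) + 3032677 = (1574088 + 1/(-874)) + 3032677 = (1574088 - 1/874) + 3032677 = 1375752911/874 + 3032677 = 4026312609/874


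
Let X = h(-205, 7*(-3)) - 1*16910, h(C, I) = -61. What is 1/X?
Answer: -1/16971 ≈ -5.8924e-5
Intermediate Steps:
X = -16971 (X = -61 - 1*16910 = -61 - 16910 = -16971)
1/X = 1/(-16971) = -1/16971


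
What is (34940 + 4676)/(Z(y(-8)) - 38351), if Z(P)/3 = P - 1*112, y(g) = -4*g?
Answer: -39616/38591 ≈ -1.0266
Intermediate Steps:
Z(P) = -336 + 3*P (Z(P) = 3*(P - 1*112) = 3*(P - 112) = 3*(-112 + P) = -336 + 3*P)
(34940 + 4676)/(Z(y(-8)) - 38351) = (34940 + 4676)/((-336 + 3*(-4*(-8))) - 38351) = 39616/((-336 + 3*32) - 38351) = 39616/((-336 + 96) - 38351) = 39616/(-240 - 38351) = 39616/(-38591) = 39616*(-1/38591) = -39616/38591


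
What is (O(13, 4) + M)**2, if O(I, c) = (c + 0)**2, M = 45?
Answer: 3721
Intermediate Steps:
O(I, c) = c**2
(O(13, 4) + M)**2 = (4**2 + 45)**2 = (16 + 45)**2 = 61**2 = 3721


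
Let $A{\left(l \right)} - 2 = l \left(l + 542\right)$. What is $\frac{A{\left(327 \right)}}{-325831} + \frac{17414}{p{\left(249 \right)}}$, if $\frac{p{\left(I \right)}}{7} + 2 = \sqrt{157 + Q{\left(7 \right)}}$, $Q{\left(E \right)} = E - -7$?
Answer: $\frac{11015853183}{380896439} + \frac{52242 \sqrt{19}}{1169} \approx 223.72$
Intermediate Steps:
$Q{\left(E \right)} = 7 + E$ ($Q{\left(E \right)} = E + 7 = 7 + E$)
$A{\left(l \right)} = 2 + l \left(542 + l\right)$ ($A{\left(l \right)} = 2 + l \left(l + 542\right) = 2 + l \left(542 + l\right)$)
$p{\left(I \right)} = -14 + 21 \sqrt{19}$ ($p{\left(I \right)} = -14 + 7 \sqrt{157 + \left(7 + 7\right)} = -14 + 7 \sqrt{157 + 14} = -14 + 7 \sqrt{171} = -14 + 7 \cdot 3 \sqrt{19} = -14 + 21 \sqrt{19}$)
$\frac{A{\left(327 \right)}}{-325831} + \frac{17414}{p{\left(249 \right)}} = \frac{2 + 327^{2} + 542 \cdot 327}{-325831} + \frac{17414}{-14 + 21 \sqrt{19}} = \left(2 + 106929 + 177234\right) \left(- \frac{1}{325831}\right) + \frac{17414}{-14 + 21 \sqrt{19}} = 284165 \left(- \frac{1}{325831}\right) + \frac{17414}{-14 + 21 \sqrt{19}} = - \frac{284165}{325831} + \frac{17414}{-14 + 21 \sqrt{19}}$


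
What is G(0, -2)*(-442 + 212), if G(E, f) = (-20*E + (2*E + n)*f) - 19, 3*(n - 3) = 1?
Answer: 17710/3 ≈ 5903.3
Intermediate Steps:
n = 10/3 (n = 3 + (1/3)*1 = 3 + 1/3 = 10/3 ≈ 3.3333)
G(E, f) = -19 - 20*E + f*(10/3 + 2*E) (G(E, f) = (-20*E + (2*E + 10/3)*f) - 19 = (-20*E + (10/3 + 2*E)*f) - 19 = (-20*E + f*(10/3 + 2*E)) - 19 = -19 - 20*E + f*(10/3 + 2*E))
G(0, -2)*(-442 + 212) = (-19 - 20*0 + (10/3)*(-2) + 2*0*(-2))*(-442 + 212) = (-19 + 0 - 20/3 + 0)*(-230) = -77/3*(-230) = 17710/3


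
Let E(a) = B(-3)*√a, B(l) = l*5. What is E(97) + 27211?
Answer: 27211 - 15*√97 ≈ 27063.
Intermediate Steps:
B(l) = 5*l
E(a) = -15*√a (E(a) = (5*(-3))*√a = -15*√a)
E(97) + 27211 = -15*√97 + 27211 = 27211 - 15*√97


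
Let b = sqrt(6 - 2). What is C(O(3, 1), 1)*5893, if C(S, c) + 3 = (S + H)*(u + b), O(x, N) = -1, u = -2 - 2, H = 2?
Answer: -29465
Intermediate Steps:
b = 2 (b = sqrt(4) = 2)
u = -4
C(S, c) = -7 - 2*S (C(S, c) = -3 + (S + 2)*(-4 + 2) = -3 + (2 + S)*(-2) = -3 + (-4 - 2*S) = -7 - 2*S)
C(O(3, 1), 1)*5893 = (-7 - 2*(-1))*5893 = (-7 + 2)*5893 = -5*5893 = -29465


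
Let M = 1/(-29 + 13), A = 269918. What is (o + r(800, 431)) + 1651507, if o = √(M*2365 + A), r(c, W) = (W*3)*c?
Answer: 2685907 + √4316323/4 ≈ 2.6864e+6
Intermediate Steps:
M = -1/16 (M = 1/(-16) = -1/16 ≈ -0.062500)
r(c, W) = 3*W*c (r(c, W) = (3*W)*c = 3*W*c)
o = √4316323/4 (o = √(-1/16*2365 + 269918) = √(-2365/16 + 269918) = √(4316323/16) = √4316323/4 ≈ 519.39)
(o + r(800, 431)) + 1651507 = (√4316323/4 + 3*431*800) + 1651507 = (√4316323/4 + 1034400) + 1651507 = (1034400 + √4316323/4) + 1651507 = 2685907 + √4316323/4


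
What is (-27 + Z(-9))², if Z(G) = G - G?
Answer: 729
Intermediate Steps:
Z(G) = 0
(-27 + Z(-9))² = (-27 + 0)² = (-27)² = 729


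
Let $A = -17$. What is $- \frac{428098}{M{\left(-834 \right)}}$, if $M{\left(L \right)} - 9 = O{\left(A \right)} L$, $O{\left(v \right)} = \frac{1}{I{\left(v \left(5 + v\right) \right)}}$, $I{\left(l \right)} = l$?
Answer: $- \frac{14555332}{167} \approx -87158.0$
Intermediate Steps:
$O{\left(v \right)} = \frac{1}{v \left(5 + v\right)}$
$M{\left(L \right)} = 9 + \frac{L}{204}$ ($M{\left(L \right)} = 9 + \frac{1}{\left(-17\right) \left(5 - 17\right)} L = 9 + - \frac{1}{17 \left(-12\right)} L = 9 + \left(- \frac{1}{17}\right) \left(- \frac{1}{12}\right) L = 9 + \frac{L}{204}$)
$- \frac{428098}{M{\left(-834 \right)}} = - \frac{428098}{9 + \frac{1}{204} \left(-834\right)} = - \frac{428098}{9 - \frac{139}{34}} = - \frac{428098}{\frac{167}{34}} = \left(-428098\right) \frac{34}{167} = - \frac{14555332}{167}$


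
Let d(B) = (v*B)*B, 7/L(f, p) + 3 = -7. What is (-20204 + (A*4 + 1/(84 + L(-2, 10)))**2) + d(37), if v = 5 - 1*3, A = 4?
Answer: -11941563030/693889 ≈ -17210.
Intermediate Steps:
v = 2 (v = 5 - 3 = 2)
L(f, p) = -7/10 (L(f, p) = 7/(-3 - 7) = 7/(-10) = 7*(-1/10) = -7/10)
d(B) = 2*B**2 (d(B) = (2*B)*B = 2*B**2)
(-20204 + (A*4 + 1/(84 + L(-2, 10)))**2) + d(37) = (-20204 + (4*4 + 1/(84 - 7/10))**2) + 2*37**2 = (-20204 + (16 + 1/(833/10))**2) + 2*1369 = (-20204 + (16 + 10/833)**2) + 2738 = (-20204 + (13338/833)**2) + 2738 = (-20204 + 177902244/693889) + 2738 = -13841431112/693889 + 2738 = -11941563030/693889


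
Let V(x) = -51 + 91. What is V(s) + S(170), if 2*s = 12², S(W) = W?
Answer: 210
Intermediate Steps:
s = 72 (s = (½)*12² = (½)*144 = 72)
V(x) = 40
V(s) + S(170) = 40 + 170 = 210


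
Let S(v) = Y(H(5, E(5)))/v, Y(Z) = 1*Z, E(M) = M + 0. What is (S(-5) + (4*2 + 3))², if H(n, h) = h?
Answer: 100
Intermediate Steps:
E(M) = M
Y(Z) = Z
S(v) = 5/v
(S(-5) + (4*2 + 3))² = (5/(-5) + (4*2 + 3))² = (5*(-⅕) + (8 + 3))² = (-1 + 11)² = 10² = 100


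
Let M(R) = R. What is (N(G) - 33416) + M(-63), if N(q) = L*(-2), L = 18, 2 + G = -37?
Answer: -33515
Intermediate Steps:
G = -39 (G = -2 - 37 = -39)
N(q) = -36 (N(q) = 18*(-2) = -36)
(N(G) - 33416) + M(-63) = (-36 - 33416) - 63 = -33452 - 63 = -33515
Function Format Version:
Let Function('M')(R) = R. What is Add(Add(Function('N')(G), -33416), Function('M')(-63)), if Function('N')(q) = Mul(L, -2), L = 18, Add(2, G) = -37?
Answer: -33515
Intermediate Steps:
G = -39 (G = Add(-2, -37) = -39)
Function('N')(q) = -36 (Function('N')(q) = Mul(18, -2) = -36)
Add(Add(Function('N')(G), -33416), Function('M')(-63)) = Add(Add(-36, -33416), -63) = Add(-33452, -63) = -33515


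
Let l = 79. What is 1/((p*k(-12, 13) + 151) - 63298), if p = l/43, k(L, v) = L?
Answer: -43/2716269 ≈ -1.5831e-5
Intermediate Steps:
p = 79/43 ≈ 1.8372
1/((p*k(-12, 13) + 151) - 63298) = 1/(((79/43)*(-12) + 151) - 63298) = 1/((-948/43 + 151) - 63298) = 1/(5545/43 - 63298) = 1/(-2716269/43) = -43/2716269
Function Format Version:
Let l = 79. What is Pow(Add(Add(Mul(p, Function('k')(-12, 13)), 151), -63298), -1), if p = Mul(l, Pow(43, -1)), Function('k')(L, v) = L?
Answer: Rational(-43, 2716269) ≈ -1.5831e-5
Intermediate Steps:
p = Rational(79, 43) (p = Mul(79, Pow(43, -1)) = Mul(79, Rational(1, 43)) = Rational(79, 43) ≈ 1.8372)
Pow(Add(Add(Mul(p, Function('k')(-12, 13)), 151), -63298), -1) = Pow(Add(Add(Mul(Rational(79, 43), -12), 151), -63298), -1) = Pow(Add(Add(Rational(-948, 43), 151), -63298), -1) = Pow(Add(Rational(5545, 43), -63298), -1) = Pow(Rational(-2716269, 43), -1) = Rational(-43, 2716269)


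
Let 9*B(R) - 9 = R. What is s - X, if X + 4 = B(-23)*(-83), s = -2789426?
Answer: -25105960/9 ≈ -2.7896e+6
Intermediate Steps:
B(R) = 1 + R/9
X = 1126/9 (X = -4 + (1 + (⅑)*(-23))*(-83) = -4 + (1 - 23/9)*(-83) = -4 - 14/9*(-83) = -4 + 1162/9 = 1126/9 ≈ 125.11)
s - X = -2789426 - 1*1126/9 = -2789426 - 1126/9 = -25105960/9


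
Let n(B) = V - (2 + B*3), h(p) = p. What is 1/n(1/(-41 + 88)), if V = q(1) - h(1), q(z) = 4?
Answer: 47/44 ≈ 1.0682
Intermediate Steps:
V = 3 (V = 4 - 1*1 = 4 - 1 = 3)
n(B) = 1 - 3*B (n(B) = 3 - (2 + B*3) = 3 - (2 + 3*B) = 3 + (-2 - 3*B) = 1 - 3*B)
1/n(1/(-41 + 88)) = 1/(1 - 3/(-41 + 88)) = 1/(1 - 3/47) = 1/(44/47) = 47/44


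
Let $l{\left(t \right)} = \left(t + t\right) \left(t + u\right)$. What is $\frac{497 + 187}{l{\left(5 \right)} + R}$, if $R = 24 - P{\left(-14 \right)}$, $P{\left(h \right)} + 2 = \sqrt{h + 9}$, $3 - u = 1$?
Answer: $\frac{65664}{9221} + \frac{684 i \sqrt{5}}{9221} \approx 7.1211 + 0.16587 i$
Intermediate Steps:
$u = 2$ ($u = 3 - 1 = 2$)
$l{\left(t \right)} = 2 t \left(2 + t\right)$ ($l{\left(t \right)} = \left(t + t\right) \left(t + 2\right) = 2 t \left(2 + t\right)$)
$P{\left(h \right)} = -2 + \sqrt{9 + h}$ ($P{\left(h \right)} = -2 + \sqrt{h + 9} = -2 + \sqrt{9 + h}$)
$R = 26 - i \sqrt{5}$ ($R = 24 - \left(-2 + \sqrt{9 - 14}\right) = 24 - \left(-2 + \sqrt{-5}\right) = 24 - \left(-2 + i \sqrt{5}\right) = 24 + \left(2 - i \sqrt{5}\right) = 26 - i \sqrt{5} \approx 26.0 - 2.2361 i$)
$\frac{497 + 187}{l{\left(5 \right)} + R} = \frac{497 + 187}{2 \cdot 5 \left(2 + 5\right) + \left(26 - i \sqrt{5}\right)} = \frac{684}{2 \cdot 5 \cdot 7 + \left(26 - i \sqrt{5}\right)} = \frac{684}{70 + \left(26 - i \sqrt{5}\right)} = \frac{684}{96 - i \sqrt{5}}$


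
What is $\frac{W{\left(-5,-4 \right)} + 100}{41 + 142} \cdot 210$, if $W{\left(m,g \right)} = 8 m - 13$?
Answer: $\frac{3290}{61} \approx 53.934$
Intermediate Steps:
$W{\left(m,g \right)} = -13 + 8 m$
$\frac{W{\left(-5,-4 \right)} + 100}{41 + 142} \cdot 210 = \frac{\left(-13 + 8 \left(-5\right)\right) + 100}{41 + 142} \cdot 210 = \frac{\left(-13 - 40\right) + 100}{183} \cdot 210 = \left(-53 + 100\right) \frac{1}{183} \cdot 210 = 47 \cdot \frac{1}{183} \cdot 210 = \frac{47}{183} \cdot 210 = \frac{3290}{61}$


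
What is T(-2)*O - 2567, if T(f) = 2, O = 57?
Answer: -2453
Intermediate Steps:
T(-2)*O - 2567 = 2*57 - 2567 = 114 - 2567 = -2453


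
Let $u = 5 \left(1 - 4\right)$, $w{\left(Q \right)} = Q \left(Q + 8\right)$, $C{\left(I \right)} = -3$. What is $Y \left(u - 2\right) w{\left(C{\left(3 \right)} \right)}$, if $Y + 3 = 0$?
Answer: $-765$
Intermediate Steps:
$w{\left(Q \right)} = Q \left(8 + Q\right)$
$Y = -3$ ($Y = -3 + 0 = -3$)
$u = -15$ ($u = 5 \left(-3\right) = -15$)
$Y \left(u - 2\right) w{\left(C{\left(3 \right)} \right)} = - 3 \left(-15 - 2\right) \left(- 3 \left(8 - 3\right)\right) = \left(-3\right) \left(-17\right) \left(\left(-3\right) 5\right) = 51 \left(-15\right) = -765$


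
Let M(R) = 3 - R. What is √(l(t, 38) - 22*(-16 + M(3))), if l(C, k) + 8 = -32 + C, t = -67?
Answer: 7*√5 ≈ 15.652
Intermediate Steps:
l(C, k) = -40 + C (l(C, k) = -8 + (-32 + C) = -40 + C)
√(l(t, 38) - 22*(-16 + M(3))) = √((-40 - 67) - 22*(-16 + (3 - 1*3))) = √(-107 - 22*(-16 + (3 - 3))) = √(-107 - 22*(-16 + 0)) = √(-107 - 22*(-16)) = √(-107 + 352) = √245 = 7*√5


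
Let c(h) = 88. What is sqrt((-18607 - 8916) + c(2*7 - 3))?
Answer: I*sqrt(27435) ≈ 165.64*I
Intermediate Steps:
sqrt((-18607 - 8916) + c(2*7 - 3)) = sqrt((-18607 - 8916) + 88) = sqrt(-27523 + 88) = sqrt(-27435) = I*sqrt(27435)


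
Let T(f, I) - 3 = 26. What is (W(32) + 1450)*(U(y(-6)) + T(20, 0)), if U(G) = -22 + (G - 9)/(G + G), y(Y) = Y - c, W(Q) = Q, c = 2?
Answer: 95589/8 ≈ 11949.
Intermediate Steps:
y(Y) = -2 + Y (y(Y) = Y - 1*2 = Y - 2 = -2 + Y)
T(f, I) = 29 (T(f, I) = 3 + 26 = 29)
U(G) = -22 + (-9 + G)/(2*G) (U(G) = -22 + (-9 + G)/((2*G)) = -22 + (-9 + G)*(1/(2*G)) = -22 + (-9 + G)/(2*G))
(W(32) + 1450)*(U(y(-6)) + T(20, 0)) = (32 + 1450)*((-9 - 43*(-2 - 6))/(2*(-2 - 6)) + 29) = 1482*((1/2)*(-9 - 43*(-8))/(-8) + 29) = 1482*((1/2)*(-1/8)*(-9 + 344) + 29) = 1482*((1/2)*(-1/8)*335 + 29) = 1482*(-335/16 + 29) = 1482*(129/16) = 95589/8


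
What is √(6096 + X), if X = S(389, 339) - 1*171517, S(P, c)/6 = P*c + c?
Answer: √627839 ≈ 792.36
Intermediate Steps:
S(P, c) = 6*c + 6*P*c (S(P, c) = 6*(P*c + c) = 6*(c + P*c) = 6*c + 6*P*c)
X = 621743 (X = 6*339*(1 + 389) - 1*171517 = 6*339*390 - 171517 = 793260 - 171517 = 621743)
√(6096 + X) = √(6096 + 621743) = √627839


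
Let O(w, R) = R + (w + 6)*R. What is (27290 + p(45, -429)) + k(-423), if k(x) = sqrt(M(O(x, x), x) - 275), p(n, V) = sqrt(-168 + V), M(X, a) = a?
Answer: 27290 + I*sqrt(597) + I*sqrt(698) ≈ 27290.0 + 50.853*I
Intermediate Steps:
O(w, R) = R + R*(6 + w) (O(w, R) = R + (6 + w)*R = R + R*(6 + w))
k(x) = sqrt(-275 + x) (k(x) = sqrt(x - 275) = sqrt(-275 + x))
(27290 + p(45, -429)) + k(-423) = (27290 + sqrt(-168 - 429)) + sqrt(-275 - 423) = (27290 + sqrt(-597)) + sqrt(-698) = (27290 + I*sqrt(597)) + I*sqrt(698) = 27290 + I*sqrt(597) + I*sqrt(698)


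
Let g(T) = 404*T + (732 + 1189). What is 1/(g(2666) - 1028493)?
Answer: 1/50492 ≈ 1.9805e-5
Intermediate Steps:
g(T) = 1921 + 404*T (g(T) = 404*T + 1921 = 1921 + 404*T)
1/(g(2666) - 1028493) = 1/((1921 + 404*2666) - 1028493) = 1/((1921 + 1077064) - 1028493) = 1/(1078985 - 1028493) = 1/50492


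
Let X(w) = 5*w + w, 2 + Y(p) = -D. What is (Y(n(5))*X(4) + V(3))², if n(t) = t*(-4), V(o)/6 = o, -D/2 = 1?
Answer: 324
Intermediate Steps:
D = -2 (D = -2*1 = -2)
V(o) = 6*o
n(t) = -4*t
Y(p) = 0 (Y(p) = -2 - 1*(-2) = -2 + 2 = 0)
X(w) = 6*w
(Y(n(5))*X(4) + V(3))² = (0*(6*4) + 6*3)² = (0*24 + 18)² = (0 + 18)² = 18² = 324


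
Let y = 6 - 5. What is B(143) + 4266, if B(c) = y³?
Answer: 4267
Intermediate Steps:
y = 1
B(c) = 1 (B(c) = 1³ = 1)
B(143) + 4266 = 1 + 4266 = 4267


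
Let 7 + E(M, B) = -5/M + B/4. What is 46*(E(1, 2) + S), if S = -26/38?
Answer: -10649/19 ≈ -560.47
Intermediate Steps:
S = -13/19 (S = -26*1/38 = -13/19 ≈ -0.68421)
E(M, B) = -7 - 5/M + B/4 (E(M, B) = -7 + (-5/M + B/4) = -7 - 5/M + B/4)
46*(E(1, 2) + S) = 46*((-7 - 5/1 + (1/4)*2) - 13/19) = 46*((-7 - 5*1 + 1/2) - 13/19) = 46*((-7 - 5 + 1/2) - 13/19) = 46*(-23/2 - 13/19) = 46*(-463/38) = -10649/19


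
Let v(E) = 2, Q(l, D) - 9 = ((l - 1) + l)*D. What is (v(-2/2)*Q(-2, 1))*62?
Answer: 496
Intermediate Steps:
Q(l, D) = 9 + D*(-1 + 2*l) (Q(l, D) = 9 + ((l - 1) + l)*D = 9 + ((-1 + l) + l)*D = 9 + (-1 + 2*l)*D = 9 + D*(-1 + 2*l))
(v(-2/2)*Q(-2, 1))*62 = (2*(9 - 1*1 + 2*1*(-2)))*62 = (2*(9 - 1 - 4))*62 = (2*4)*62 = 8*62 = 496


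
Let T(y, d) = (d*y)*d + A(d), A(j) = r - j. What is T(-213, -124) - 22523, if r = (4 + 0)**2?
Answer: -3297471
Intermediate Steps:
r = 16 (r = 4**2 = 16)
A(j) = 16 - j
T(y, d) = 16 - d + y*d**2 (T(y, d) = (d*y)*d + (16 - d) = y*d**2 + (16 - d) = 16 - d + y*d**2)
T(-213, -124) - 22523 = (16 - 1*(-124) - 213*(-124)**2) - 22523 = (16 + 124 - 213*15376) - 22523 = (16 + 124 - 3275088) - 22523 = -3274948 - 22523 = -3297471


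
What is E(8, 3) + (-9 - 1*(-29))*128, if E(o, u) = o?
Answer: 2568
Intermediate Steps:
E(8, 3) + (-9 - 1*(-29))*128 = 8 + (-9 - 1*(-29))*128 = 8 + (-9 + 29)*128 = 8 + 20*128 = 8 + 2560 = 2568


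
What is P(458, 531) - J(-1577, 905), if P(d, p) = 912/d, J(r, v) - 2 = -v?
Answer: 207243/229 ≈ 904.99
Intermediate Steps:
J(r, v) = 2 - v
P(458, 531) - J(-1577, 905) = 912/458 - (2 - 1*905) = 912*(1/458) - (2 - 905) = 456/229 - 1*(-903) = 456/229 + 903 = 207243/229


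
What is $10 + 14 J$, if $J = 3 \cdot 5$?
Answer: $220$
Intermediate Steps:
$J = 15$
$10 + 14 J = 10 + 14 \cdot 15 = 10 + 210 = 220$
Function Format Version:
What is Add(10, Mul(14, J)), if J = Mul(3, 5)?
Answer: 220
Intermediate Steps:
J = 15
Add(10, Mul(14, J)) = Add(10, Mul(14, 15)) = Add(10, 210) = 220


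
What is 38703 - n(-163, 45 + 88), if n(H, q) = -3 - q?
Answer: 38839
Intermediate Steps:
38703 - n(-163, 45 + 88) = 38703 - (-3 - (45 + 88)) = 38703 - (-3 - 1*133) = 38703 - (-3 - 133) = 38703 - 1*(-136) = 38703 + 136 = 38839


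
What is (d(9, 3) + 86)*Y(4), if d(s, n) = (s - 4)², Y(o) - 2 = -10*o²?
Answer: -17538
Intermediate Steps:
Y(o) = 2 - 10*o²
d(s, n) = (-4 + s)²
(d(9, 3) + 86)*Y(4) = ((-4 + 9)² + 86)*(2 - 10*4²) = (5² + 86)*(2 - 10*16) = (25 + 86)*(2 - 160) = 111*(-158) = -17538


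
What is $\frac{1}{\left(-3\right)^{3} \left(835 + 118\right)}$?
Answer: $- \frac{1}{25731} \approx -3.8864 \cdot 10^{-5}$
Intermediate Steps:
$\frac{1}{\left(-3\right)^{3} \left(835 + 118\right)} = \frac{1}{\left(-27\right) 953} = \frac{1}{-25731} = - \frac{1}{25731}$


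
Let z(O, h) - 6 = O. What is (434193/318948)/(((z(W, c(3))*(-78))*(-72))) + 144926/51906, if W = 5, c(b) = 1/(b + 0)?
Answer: 158641532202217/56817840695616 ≈ 2.7921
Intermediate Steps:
c(b) = 1/b
z(O, h) = 6 + O
(434193/318948)/(((z(W, c(3))*(-78))*(-72))) + 144926/51906 = (434193/318948)/((((6 + 5)*(-78))*(-72))) + 144926/51906 = (434193*(1/318948))/(((11*(-78))*(-72))) + 144926*(1/51906) = 144731/(106316*((-858*(-72)))) + 72463/25953 = (144731/106316)/61776 + 72463/25953 = (144731/106316)*(1/61776) + 72463/25953 = 144731/6567777216 + 72463/25953 = 158641532202217/56817840695616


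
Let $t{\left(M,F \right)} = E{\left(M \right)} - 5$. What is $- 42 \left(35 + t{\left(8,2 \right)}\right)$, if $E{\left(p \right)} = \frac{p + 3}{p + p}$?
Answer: $- \frac{10311}{8} \approx -1288.9$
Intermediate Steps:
$E{\left(p \right)} = \frac{3 + p}{2 p}$
$t{\left(M,F \right)} = -5 + \frac{3 + M}{2 M}$ ($t{\left(M,F \right)} = \frac{3 + M}{2 M} - 5 = -5 + \frac{3 + M}{2 M}$)
$- 42 \left(35 + t{\left(8,2 \right)}\right) = - 42 \left(35 + \frac{3 \left(1 - 24\right)}{2 \cdot 8}\right) = - 42 \left(35 + \frac{3}{2} \cdot \frac{1}{8} \left(1 - 24\right)\right) = - 42 \left(35 + \frac{3}{2} \cdot \frac{1}{8} \left(-23\right)\right) = - 42 \left(35 - \frac{69}{16}\right) = \left(-42\right) \frac{491}{16} = - \frac{10311}{8}$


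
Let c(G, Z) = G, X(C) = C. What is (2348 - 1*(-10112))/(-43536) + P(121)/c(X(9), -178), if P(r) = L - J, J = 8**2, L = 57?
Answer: -34741/32652 ≈ -1.0640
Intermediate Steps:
J = 64
P(r) = -7 (P(r) = 57 - 1*64 = 57 - 64 = -7)
(2348 - 1*(-10112))/(-43536) + P(121)/c(X(9), -178) = (2348 - 1*(-10112))/(-43536) - 7/9 = (2348 + 10112)*(-1/43536) - 7*1/9 = 12460*(-1/43536) - 7/9 = -3115/10884 - 7/9 = -34741/32652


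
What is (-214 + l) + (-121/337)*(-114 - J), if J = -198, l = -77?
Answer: -108231/337 ≈ -321.16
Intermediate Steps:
(-214 + l) + (-121/337)*(-114 - J) = (-214 - 77) + (-121/337)*(-114 - 1*(-198)) = -291 + (-121*1/337)*(-114 + 198) = -291 - 121/337*84 = -291 - 10164/337 = -108231/337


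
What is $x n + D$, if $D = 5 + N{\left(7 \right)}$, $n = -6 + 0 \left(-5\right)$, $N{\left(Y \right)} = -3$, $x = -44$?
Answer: $266$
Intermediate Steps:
$n = -6$ ($n = -6 + 0 = -6$)
$D = 2$ ($D = 5 - 3 = 2$)
$x n + D = \left(-44\right) \left(-6\right) + 2 = 264 + 2 = 266$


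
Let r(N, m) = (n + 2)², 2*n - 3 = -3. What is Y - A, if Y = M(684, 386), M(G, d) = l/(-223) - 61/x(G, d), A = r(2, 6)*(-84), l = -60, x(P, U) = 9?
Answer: 661289/2007 ≈ 329.49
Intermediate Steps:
n = 0 (n = 3/2 + (½)*(-3) = 3/2 - 3/2 = 0)
r(N, m) = 4 (r(N, m) = (0 + 2)² = 2² = 4)
A = -336 (A = 4*(-84) = -336)
M(G, d) = -13063/2007 (M(G, d) = -60/(-223) - 61/9 = -60*(-1/223) - 61*⅑ = 60/223 - 61/9 = -13063/2007)
Y = -13063/2007 ≈ -6.5087
Y - A = -13063/2007 - 1*(-336) = -13063/2007 + 336 = 661289/2007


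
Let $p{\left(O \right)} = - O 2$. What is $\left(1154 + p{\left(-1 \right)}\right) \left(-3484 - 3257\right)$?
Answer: $-7792596$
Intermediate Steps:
$p{\left(O \right)} = - 2 O$
$\left(1154 + p{\left(-1 \right)}\right) \left(-3484 - 3257\right) = \left(1154 - -2\right) \left(-3484 - 3257\right) = \left(1154 + 2\right) \left(-6741\right) = 1156 \left(-6741\right) = -7792596$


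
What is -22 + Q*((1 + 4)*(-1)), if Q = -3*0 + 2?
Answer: -32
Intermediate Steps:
Q = 2 (Q = 0 + 2 = 2)
-22 + Q*((1 + 4)*(-1)) = -22 + 2*((1 + 4)*(-1)) = -22 + 2*(5*(-1)) = -22 + 2*(-5) = -22 - 10 = -32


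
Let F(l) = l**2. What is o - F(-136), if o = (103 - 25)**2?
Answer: -12412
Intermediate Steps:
o = 6084 (o = 78**2 = 6084)
o - F(-136) = 6084 - 1*(-136)**2 = 6084 - 1*18496 = 6084 - 18496 = -12412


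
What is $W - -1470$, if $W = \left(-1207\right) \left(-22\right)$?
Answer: $28024$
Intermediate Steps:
$W = 26554$
$W - -1470 = 26554 - -1470 = 26554 + 1470 = 28024$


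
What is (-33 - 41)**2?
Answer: 5476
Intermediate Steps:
(-33 - 41)**2 = (-74)**2 = 5476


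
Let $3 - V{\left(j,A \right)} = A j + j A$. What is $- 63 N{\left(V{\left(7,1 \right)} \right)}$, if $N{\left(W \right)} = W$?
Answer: $693$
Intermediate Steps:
$V{\left(j,A \right)} = 3 - 2 A j$ ($V{\left(j,A \right)} = 3 - \left(A j + j A\right) = 3 - \left(A j + A j\right) = 3 - 2 A j$)
$- 63 N{\left(V{\left(7,1 \right)} \right)} = - 63 \left(3 - 2 \cdot 7\right) = - 63 \left(3 - 14\right) = \left(-63\right) \left(-11\right) = 693$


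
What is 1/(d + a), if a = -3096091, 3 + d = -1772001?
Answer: -1/4868095 ≈ -2.0542e-7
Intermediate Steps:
d = -1772004 (d = -3 - 1772001 = -1772004)
1/(d + a) = 1/(-1772004 - 3096091) = 1/(-4868095) = -1/4868095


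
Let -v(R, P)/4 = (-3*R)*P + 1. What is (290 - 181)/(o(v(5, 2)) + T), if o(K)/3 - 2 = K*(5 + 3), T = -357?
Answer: 109/2433 ≈ 0.044801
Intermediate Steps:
v(R, P) = -4 + 12*P*R (v(R, P) = -4*((-3*R)*P + 1) = -4*(-3*P*R + 1) = -4*(1 - 3*P*R) = -4 + 12*P*R)
o(K) = 6 + 24*K (o(K) = 6 + 3*(K*(5 + 3)) = 6 + 3*(K*8) = 6 + 3*(8*K) = 6 + 24*K)
(290 - 181)/(o(v(5, 2)) + T) = (290 - 181)/((6 + 24*(-4 + 12*2*5)) - 357) = 109/((6 + 24*(-4 + 120)) - 357) = 109/((6 + 24*116) - 357) = 109/((6 + 2784) - 357) = 109/(2790 - 357) = 109/2433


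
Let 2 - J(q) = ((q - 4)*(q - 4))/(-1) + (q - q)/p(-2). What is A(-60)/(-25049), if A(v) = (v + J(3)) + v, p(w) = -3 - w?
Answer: 117/25049 ≈ 0.0046708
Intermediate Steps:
J(q) = 2 + (-4 + q)**2 (J(q) = 2 - (((q - 4)*(q - 4))/(-1) + (q - q)/(-3 - 1*(-2))) = 2 - (((-4 + q)*(-4 + q))*(-1) + 0/(-3 + 2)) = 2 - ((-4 + q)**2*(-1) + 0/(-1)) = 2 - (-(-4 + q)**2 + 0*(-1)) = 2 - (-(-4 + q)**2 + 0) = 2 - (-1)*(-4 + q)**2 = 2 + (-4 + q)**2)
A(v) = 3 + 2*v (A(v) = (v + (2 + (-4 + 3)**2)) + v = (v + (2 + (-1)**2)) + v = (v + (2 + 1)) + v = (v + 3) + v = (3 + v) + v = 3 + 2*v)
A(-60)/(-25049) = (3 + 2*(-60))/(-25049) = (3 - 120)*(-1/25049) = -117*(-1/25049) = 117/25049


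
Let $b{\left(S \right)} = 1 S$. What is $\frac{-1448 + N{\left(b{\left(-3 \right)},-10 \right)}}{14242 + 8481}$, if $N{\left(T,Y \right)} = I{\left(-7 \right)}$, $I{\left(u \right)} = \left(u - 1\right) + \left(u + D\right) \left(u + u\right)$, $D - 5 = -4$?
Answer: $- \frac{1372}{22723} \approx -0.060379$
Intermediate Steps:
$D = 1$ ($D = 5 - 4 = 1$)
$b{\left(S \right)} = S$
$I{\left(u \right)} = -1 + u + 2 u \left(1 + u\right)$ ($I{\left(u \right)} = \left(u - 1\right) + \left(u + 1\right) \left(u + u\right) = \left(-1 + u\right) + \left(1 + u\right) 2 u = \left(-1 + u\right) + 2 u \left(1 + u\right) = -1 + u + 2 u \left(1 + u\right)$)
$N{\left(T,Y \right)} = 76$ ($N{\left(T,Y \right)} = -1 + 2 \left(-7\right)^{2} + 3 \left(-7\right) = -1 + 2 \cdot 49 - 21 = -1 + 98 - 21 = 76$)
$\frac{-1448 + N{\left(b{\left(-3 \right)},-10 \right)}}{14242 + 8481} = \frac{-1448 + 76}{14242 + 8481} = - \frac{1372}{22723}$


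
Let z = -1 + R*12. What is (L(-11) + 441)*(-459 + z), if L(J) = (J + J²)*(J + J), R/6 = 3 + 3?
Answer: 55412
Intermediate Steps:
R = 36 (R = 6*(3 + 3) = 6*6 = 36)
L(J) = 2*J*(J + J²) (L(J) = (J + J²)*(2*J) = 2*J*(J + J²))
z = 431 (z = -1 + 36*12 = -1 + 432 = 431)
(L(-11) + 441)*(-459 + z) = (2*(-11)²*(1 - 11) + 441)*(-459 + 431) = (2*121*(-10) + 441)*(-28) = (-2420 + 441)*(-28) = -1979*(-28) = 55412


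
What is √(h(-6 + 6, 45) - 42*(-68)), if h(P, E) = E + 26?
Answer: √2927 ≈ 54.102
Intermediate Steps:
h(P, E) = 26 + E
√(h(-6 + 6, 45) - 42*(-68)) = √((26 + 45) - 42*(-68)) = √(71 + 2856) = √2927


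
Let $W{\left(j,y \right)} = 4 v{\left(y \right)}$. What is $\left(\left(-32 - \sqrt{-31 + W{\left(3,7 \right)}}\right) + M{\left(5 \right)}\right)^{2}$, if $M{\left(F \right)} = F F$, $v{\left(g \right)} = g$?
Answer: $\left(7 + i \sqrt{3}\right)^{2} \approx 46.0 + 24.249 i$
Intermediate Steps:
$W{\left(j,y \right)} = 4 y$
$M{\left(F \right)} = F^{2}$
$\left(\left(-32 - \sqrt{-31 + W{\left(3,7 \right)}}\right) + M{\left(5 \right)}\right)^{2} = \left(\left(-32 - \sqrt{-31 + 4 \cdot 7}\right) + 5^{2}\right)^{2} = \left(\left(-32 - \sqrt{-31 + 28}\right) + 25\right)^{2} = \left(\left(-32 - \sqrt{-3}\right) + 25\right)^{2} = \left(\left(-32 - i \sqrt{3}\right) + 25\right)^{2} = \left(-7 - i \sqrt{3}\right)^{2}$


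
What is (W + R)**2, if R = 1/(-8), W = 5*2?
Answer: 6241/64 ≈ 97.516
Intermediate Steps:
W = 10
R = -1/8 ≈ -0.12500
(W + R)**2 = (10 - 1/8)**2 = (79/8)**2 = 6241/64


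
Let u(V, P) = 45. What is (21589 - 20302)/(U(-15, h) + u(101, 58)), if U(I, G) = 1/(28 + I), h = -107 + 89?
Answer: 16731/586 ≈ 28.551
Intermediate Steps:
h = -18
(21589 - 20302)/(U(-15, h) + u(101, 58)) = (21589 - 20302)/(1/(28 - 15) + 45) = 1287/(1/13 + 45) = 1287/(586/13) = 1287*(13/586) = 16731/586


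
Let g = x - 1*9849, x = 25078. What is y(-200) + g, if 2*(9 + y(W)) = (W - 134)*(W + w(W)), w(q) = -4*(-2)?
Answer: 47284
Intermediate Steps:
w(q) = 8
g = 15229 (g = 25078 - 1*9849 = 25078 - 9849 = 15229)
y(W) = -9 + (-134 + W)*(8 + W)/2 (y(W) = -9 + ((W - 134)*(W + 8))/2 = -9 + ((-134 + W)*(8 + W))/2 = -9 + (-134 + W)*(8 + W)/2)
y(-200) + g = (-545 + (½)*(-200)² - 63*(-200)) + 15229 = (-545 + (½)*40000 + 12600) + 15229 = (-545 + 20000 + 12600) + 15229 = 32055 + 15229 = 47284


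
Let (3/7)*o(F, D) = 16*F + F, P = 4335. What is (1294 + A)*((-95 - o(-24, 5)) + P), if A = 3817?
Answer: 26536312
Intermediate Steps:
o(F, D) = 119*F/3 (o(F, D) = 7*(16*F + F)/3 = 7*(17*F)/3 = 119*F/3)
(1294 + A)*((-95 - o(-24, 5)) + P) = (1294 + 3817)*((-95 - 119*(-24)/3) + 4335) = 5111*((-95 - 1*(-952)) + 4335) = 5111*((-95 + 952) + 4335) = 5111*(857 + 4335) = 5111*5192 = 26536312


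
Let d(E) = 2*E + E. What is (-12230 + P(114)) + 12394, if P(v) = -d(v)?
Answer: -178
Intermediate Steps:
d(E) = 3*E
P(v) = -3*v
(-12230 + P(114)) + 12394 = (-12230 - 3*114) + 12394 = (-12230 - 342) + 12394 = -12572 + 12394 = -178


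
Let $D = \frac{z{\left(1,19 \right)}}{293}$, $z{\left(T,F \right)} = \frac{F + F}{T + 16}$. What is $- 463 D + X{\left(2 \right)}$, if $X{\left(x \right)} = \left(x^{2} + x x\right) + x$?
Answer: $\frac{32216}{4981} \approx 6.4678$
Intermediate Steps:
$z{\left(T,F \right)} = \frac{2 F}{16 + T}$
$X{\left(x \right)} = x + 2 x^{2}$ ($X{\left(x \right)} = \left(x^{2} + x^{2}\right) + x = 2 x^{2} + x = x + 2 x^{2}$)
$D = \frac{38}{4981}$ ($D = \frac{2 \cdot 19 \frac{1}{16 + 1}}{293} = 2 \cdot 19 \cdot \frac{1}{17} \cdot \frac{1}{293} = \frac{38}{17} \cdot \frac{1}{293} = \frac{38}{4981} \approx 0.007629$)
$- 463 D + X{\left(2 \right)} = \left(-463\right) \frac{38}{4981} + 2 \left(1 + 2 \cdot 2\right) = - \frac{17594}{4981} + 2 \left(1 + 4\right) = - \frac{17594}{4981} + 2 \cdot 5 = - \frac{17594}{4981} + 10 = \frac{32216}{4981}$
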